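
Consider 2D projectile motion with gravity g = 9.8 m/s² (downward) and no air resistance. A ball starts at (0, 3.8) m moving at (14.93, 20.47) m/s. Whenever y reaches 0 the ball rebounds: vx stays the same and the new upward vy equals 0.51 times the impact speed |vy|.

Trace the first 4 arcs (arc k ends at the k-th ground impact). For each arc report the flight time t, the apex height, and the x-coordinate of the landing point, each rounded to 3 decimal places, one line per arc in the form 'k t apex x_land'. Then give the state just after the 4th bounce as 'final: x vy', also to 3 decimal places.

Arc 1: start y=3.800, vy=20.470 → t=4.356, apex=25.179, x_land=65.029, impact vy=-22.215
  bounce: vy ← 0.51·22.215 = 11.330
Arc 2: start y=0.000, vy=11.330 → t=2.312, apex=6.549, x_land=99.550, impact vy=-11.330
  bounce: vy ← 0.51·11.330 = 5.778
Arc 3: start y=0.000, vy=5.778 → t=1.179, apex=1.703, x_land=117.155, impact vy=-5.778
  bounce: vy ← 0.51·5.778 = 2.947
Arc 4: start y=0.000, vy=2.947 → t=0.601, apex=0.443, x_land=126.134, impact vy=-2.947
  bounce: vy ← 0.51·2.947 = 1.503

1 4.356 25.179 65.029
2 2.312 6.549 99.550
3 1.179 1.703 117.155
4 0.601 0.443 126.134
final: 126.134 1.503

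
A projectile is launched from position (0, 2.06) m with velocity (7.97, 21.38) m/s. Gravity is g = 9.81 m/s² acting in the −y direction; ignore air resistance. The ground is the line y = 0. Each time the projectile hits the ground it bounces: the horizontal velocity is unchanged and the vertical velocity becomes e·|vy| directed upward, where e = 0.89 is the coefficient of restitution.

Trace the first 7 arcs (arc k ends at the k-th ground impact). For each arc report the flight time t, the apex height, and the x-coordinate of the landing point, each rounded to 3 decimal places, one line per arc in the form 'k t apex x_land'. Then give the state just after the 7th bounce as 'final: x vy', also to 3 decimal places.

1 4.453 25.358 35.491
2 4.047 20.086 67.748
3 3.602 15.910 96.456
4 3.206 12.602 122.006
5 2.853 9.982 144.746
6 2.539 7.907 164.984
7 2.260 6.263 182.996
final: 182.996 9.866

Arc 1: start y=2.060, vy=21.380 → t=4.453, apex=25.358, x_land=35.491, impact vy=-22.305
  bounce: vy ← 0.89·22.305 = 19.852
Arc 2: start y=0.000, vy=19.852 → t=4.047, apex=20.086, x_land=67.748, impact vy=-19.852
  bounce: vy ← 0.89·19.852 = 17.668
Arc 3: start y=0.000, vy=17.668 → t=3.602, apex=15.910, x_land=96.456, impact vy=-17.668
  bounce: vy ← 0.89·17.668 = 15.724
Arc 4: start y=0.000, vy=15.724 → t=3.206, apex=12.602, x_land=122.006, impact vy=-15.724
  bounce: vy ← 0.89·15.724 = 13.995
Arc 5: start y=0.000, vy=13.995 → t=2.853, apex=9.982, x_land=144.746, impact vy=-13.995
  bounce: vy ← 0.89·13.995 = 12.455
Arc 6: start y=0.000, vy=12.455 → t=2.539, apex=7.907, x_land=164.984, impact vy=-12.455
  bounce: vy ← 0.89·12.455 = 11.085
Arc 7: start y=0.000, vy=11.085 → t=2.260, apex=6.263, x_land=182.996, impact vy=-11.085
  bounce: vy ← 0.89·11.085 = 9.866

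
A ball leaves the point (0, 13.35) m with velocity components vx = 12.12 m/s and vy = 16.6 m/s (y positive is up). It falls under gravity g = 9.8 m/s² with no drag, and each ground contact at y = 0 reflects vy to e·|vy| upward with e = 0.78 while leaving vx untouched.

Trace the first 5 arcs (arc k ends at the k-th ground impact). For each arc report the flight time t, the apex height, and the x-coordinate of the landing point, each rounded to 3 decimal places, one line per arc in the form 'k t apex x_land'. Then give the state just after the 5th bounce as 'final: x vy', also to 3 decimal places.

Arc 1: start y=13.350, vy=16.600 → t=4.059, apex=27.409, x_land=49.195, impact vy=-23.178
  bounce: vy ← 0.78·23.178 = 18.079
Arc 2: start y=0.000, vy=18.079 → t=3.690, apex=16.676, x_land=93.912, impact vy=-18.079
  bounce: vy ← 0.78·18.079 = 14.101
Arc 3: start y=0.000, vy=14.101 → t=2.878, apex=10.146, x_land=128.792, impact vy=-14.101
  bounce: vy ← 0.78·14.101 = 10.999
Arc 4: start y=0.000, vy=10.999 → t=2.245, apex=6.173, x_land=155.998, impact vy=-10.999
  bounce: vy ← 0.78·10.999 = 8.579
Arc 5: start y=0.000, vy=8.579 → t=1.751, apex=3.755, x_land=177.219, impact vy=-8.579
  bounce: vy ← 0.78·8.579 = 6.692

1 4.059 27.409 49.195
2 3.690 16.676 93.912
3 2.878 10.146 128.792
4 2.245 6.173 155.998
5 1.751 3.755 177.219
final: 177.219 6.692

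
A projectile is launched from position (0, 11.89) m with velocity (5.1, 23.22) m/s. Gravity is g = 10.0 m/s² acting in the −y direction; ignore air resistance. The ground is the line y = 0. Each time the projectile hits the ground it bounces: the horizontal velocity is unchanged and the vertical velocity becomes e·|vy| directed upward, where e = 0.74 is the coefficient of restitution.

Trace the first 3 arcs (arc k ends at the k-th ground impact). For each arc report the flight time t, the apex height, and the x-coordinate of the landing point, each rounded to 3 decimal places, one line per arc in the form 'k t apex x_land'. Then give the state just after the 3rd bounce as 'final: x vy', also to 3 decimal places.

1 5.109 38.848 26.058
2 4.125 21.273 47.097
3 3.053 11.649 62.667
final: 62.667 11.295

Arc 1: start y=11.890, vy=23.220 → t=5.109, apex=38.848, x_land=26.058, impact vy=-27.874
  bounce: vy ← 0.74·27.874 = 20.627
Arc 2: start y=0.000, vy=20.627 → t=4.125, apex=21.273, x_land=47.097, impact vy=-20.627
  bounce: vy ← 0.74·20.627 = 15.264
Arc 3: start y=0.000, vy=15.264 → t=3.053, apex=11.649, x_land=62.667, impact vy=-15.264
  bounce: vy ← 0.74·15.264 = 11.295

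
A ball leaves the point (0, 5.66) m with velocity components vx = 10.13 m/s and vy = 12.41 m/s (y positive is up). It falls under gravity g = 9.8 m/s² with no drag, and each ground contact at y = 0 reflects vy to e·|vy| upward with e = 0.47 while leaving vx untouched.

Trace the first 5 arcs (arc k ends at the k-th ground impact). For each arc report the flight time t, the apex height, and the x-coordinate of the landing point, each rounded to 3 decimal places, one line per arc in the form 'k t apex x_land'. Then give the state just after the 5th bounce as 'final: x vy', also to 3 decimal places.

Arc 1: start y=5.660, vy=12.410 → t=2.927, apex=13.518, x_land=29.653, impact vy=-16.277
  bounce: vy ← 0.47·16.277 = 7.650
Arc 2: start y=0.000, vy=7.650 → t=1.561, apex=2.986, x_land=45.469, impact vy=-7.650
  bounce: vy ← 0.47·7.650 = 3.596
Arc 3: start y=0.000, vy=3.596 → t=0.734, apex=0.660, x_land=52.902, impact vy=-3.596
  bounce: vy ← 0.47·3.596 = 1.690
Arc 4: start y=0.000, vy=1.690 → t=0.345, apex=0.146, x_land=56.396, impact vy=-1.690
  bounce: vy ← 0.47·1.690 = 0.794
Arc 5: start y=0.000, vy=0.794 → t=0.162, apex=0.032, x_land=58.038, impact vy=-0.794
  bounce: vy ← 0.47·0.794 = 0.373

1 2.927 13.518 29.653
2 1.561 2.986 45.469
3 0.734 0.660 52.902
4 0.345 0.146 56.396
5 0.162 0.032 58.038
final: 58.038 0.373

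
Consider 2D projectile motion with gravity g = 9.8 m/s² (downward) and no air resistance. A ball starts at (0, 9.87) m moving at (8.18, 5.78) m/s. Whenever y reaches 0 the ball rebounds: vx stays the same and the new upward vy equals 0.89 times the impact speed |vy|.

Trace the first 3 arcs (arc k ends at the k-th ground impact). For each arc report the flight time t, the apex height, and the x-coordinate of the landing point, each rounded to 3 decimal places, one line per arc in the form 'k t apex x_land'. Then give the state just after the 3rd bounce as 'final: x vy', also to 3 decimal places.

Arc 1: start y=9.870, vy=5.780 → t=2.127, apex=11.575, x_land=17.397, impact vy=-15.062
  bounce: vy ← 0.89·15.062 = 13.405
Arc 2: start y=0.000, vy=13.405 → t=2.736, apex=9.168, x_land=39.775, impact vy=-13.405
  bounce: vy ← 0.89·13.405 = 11.931
Arc 3: start y=0.000, vy=11.931 → t=2.435, apex=7.262, x_land=59.692, impact vy=-11.931
  bounce: vy ← 0.89·11.931 = 10.618

1 2.127 11.575 17.397
2 2.736 9.168 39.775
3 2.435 7.262 59.692
final: 59.692 10.618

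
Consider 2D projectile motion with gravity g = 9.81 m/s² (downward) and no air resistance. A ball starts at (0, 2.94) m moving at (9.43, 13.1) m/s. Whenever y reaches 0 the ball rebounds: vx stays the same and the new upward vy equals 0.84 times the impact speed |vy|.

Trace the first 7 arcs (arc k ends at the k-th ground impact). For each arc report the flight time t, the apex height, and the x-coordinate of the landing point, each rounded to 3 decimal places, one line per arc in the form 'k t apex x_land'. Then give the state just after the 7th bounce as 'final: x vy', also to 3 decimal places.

Arc 1: start y=2.940, vy=13.100 → t=2.879, apex=11.687, x_land=27.148, impact vy=-15.142
  bounce: vy ← 0.84·15.142 = 12.720
Arc 2: start y=0.000, vy=12.720 → t=2.593, apex=8.246, x_land=51.602, impact vy=-12.720
  bounce: vy ← 0.84·12.720 = 10.684
Arc 3: start y=0.000, vy=10.684 → t=2.178, apex=5.818, x_land=72.143, impact vy=-10.684
  bounce: vy ← 0.84·10.684 = 8.975
Arc 4: start y=0.000, vy=8.975 → t=1.830, apex=4.106, x_land=89.398, impact vy=-8.975
  bounce: vy ← 0.84·8.975 = 7.539
Arc 5: start y=0.000, vy=7.539 → t=1.537, apex=2.897, x_land=103.892, impact vy=-7.539
  bounce: vy ← 0.84·7.539 = 6.333
Arc 6: start y=0.000, vy=6.333 → t=1.291, apex=2.044, x_land=116.067, impact vy=-6.333
  bounce: vy ← 0.84·6.333 = 5.320
Arc 7: start y=0.000, vy=5.320 → t=1.085, apex=1.442, x_land=126.294, impact vy=-5.320
  bounce: vy ← 0.84·5.320 = 4.468

1 2.879 11.687 27.148
2 2.593 8.246 51.602
3 2.178 5.818 72.143
4 1.830 4.106 89.398
5 1.537 2.897 103.892
6 1.291 2.044 116.067
7 1.085 1.442 126.294
final: 126.294 4.468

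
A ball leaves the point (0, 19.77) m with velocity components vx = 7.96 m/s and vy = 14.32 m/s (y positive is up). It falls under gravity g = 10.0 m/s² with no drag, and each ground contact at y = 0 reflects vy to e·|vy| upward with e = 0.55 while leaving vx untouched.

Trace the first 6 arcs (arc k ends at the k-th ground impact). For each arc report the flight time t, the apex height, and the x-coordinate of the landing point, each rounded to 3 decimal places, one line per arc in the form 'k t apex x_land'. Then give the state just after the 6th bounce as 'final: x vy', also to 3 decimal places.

1 3.882 30.023 30.904
2 2.695 9.082 52.360
3 1.483 2.747 64.161
4 0.815 0.831 70.651
5 0.448 0.251 74.221
6 0.247 0.076 76.184
final: 76.184 0.678

Arc 1: start y=19.770, vy=14.320 → t=3.882, apex=30.023, x_land=30.904, impact vy=-24.504
  bounce: vy ← 0.55·24.504 = 13.477
Arc 2: start y=0.000, vy=13.477 → t=2.695, apex=9.082, x_land=52.360, impact vy=-13.477
  bounce: vy ← 0.55·13.477 = 7.413
Arc 3: start y=0.000, vy=7.413 → t=1.483, apex=2.747, x_land=64.161, impact vy=-7.413
  bounce: vy ← 0.55·7.413 = 4.077
Arc 4: start y=0.000, vy=4.077 → t=0.815, apex=0.831, x_land=70.651, impact vy=-4.077
  bounce: vy ← 0.55·4.077 = 2.242
Arc 5: start y=0.000, vy=2.242 → t=0.448, apex=0.251, x_land=74.221, impact vy=-2.242
  bounce: vy ← 0.55·2.242 = 1.233
Arc 6: start y=0.000, vy=1.233 → t=0.247, apex=0.076, x_land=76.184, impact vy=-1.233
  bounce: vy ← 0.55·1.233 = 0.678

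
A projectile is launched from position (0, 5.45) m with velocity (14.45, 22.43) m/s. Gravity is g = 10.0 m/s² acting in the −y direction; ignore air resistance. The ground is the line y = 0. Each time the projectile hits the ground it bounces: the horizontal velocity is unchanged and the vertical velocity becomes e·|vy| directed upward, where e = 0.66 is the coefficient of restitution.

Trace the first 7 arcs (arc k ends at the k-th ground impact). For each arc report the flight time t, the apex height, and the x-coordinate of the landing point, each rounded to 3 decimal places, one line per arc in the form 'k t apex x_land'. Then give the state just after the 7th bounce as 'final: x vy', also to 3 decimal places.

1 4.717 30.605 68.162
2 3.266 13.332 115.352
3 2.155 5.807 146.498
4 1.423 2.530 167.054
5 0.939 1.102 180.621
6 0.620 0.480 189.576
7 0.409 0.209 195.485
final: 195.485 1.350

Arc 1: start y=5.450, vy=22.430 → t=4.717, apex=30.605, x_land=68.162, impact vy=-24.741
  bounce: vy ← 0.66·24.741 = 16.329
Arc 2: start y=0.000, vy=16.329 → t=3.266, apex=13.332, x_land=115.352, impact vy=-16.329
  bounce: vy ← 0.66·16.329 = 10.777
Arc 3: start y=0.000, vy=10.777 → t=2.155, apex=5.807, x_land=146.498, impact vy=-10.777
  bounce: vy ← 0.66·10.777 = 7.113
Arc 4: start y=0.000, vy=7.113 → t=1.423, apex=2.530, x_land=167.054, impact vy=-7.113
  bounce: vy ← 0.66·7.113 = 4.694
Arc 5: start y=0.000, vy=4.694 → t=0.939, apex=1.102, x_land=180.621, impact vy=-4.694
  bounce: vy ← 0.66·4.694 = 3.098
Arc 6: start y=0.000, vy=3.098 → t=0.620, apex=0.480, x_land=189.576, impact vy=-3.098
  bounce: vy ← 0.66·3.098 = 2.045
Arc 7: start y=0.000, vy=2.045 → t=0.409, apex=0.209, x_land=195.485, impact vy=-2.045
  bounce: vy ← 0.66·2.045 = 1.350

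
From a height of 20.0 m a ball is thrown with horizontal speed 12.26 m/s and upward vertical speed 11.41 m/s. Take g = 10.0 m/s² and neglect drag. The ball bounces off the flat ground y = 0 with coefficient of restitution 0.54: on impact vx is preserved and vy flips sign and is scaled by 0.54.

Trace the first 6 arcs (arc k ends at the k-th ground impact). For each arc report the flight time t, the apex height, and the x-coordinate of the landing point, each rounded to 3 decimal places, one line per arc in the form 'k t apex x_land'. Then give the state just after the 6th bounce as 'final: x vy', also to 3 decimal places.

1 3.444 26.509 42.218
2 2.487 7.730 72.706
3 1.343 2.254 89.170
4 0.725 0.657 98.060
5 0.392 0.192 102.861
6 0.211 0.056 105.453
final: 105.453 0.571

Arc 1: start y=20.000, vy=11.410 → t=3.444, apex=26.509, x_land=42.218, impact vy=-23.026
  bounce: vy ← 0.54·23.026 = 12.434
Arc 2: start y=0.000, vy=12.434 → t=2.487, apex=7.730, x_land=72.706, impact vy=-12.434
  bounce: vy ← 0.54·12.434 = 6.714
Arc 3: start y=0.000, vy=6.714 → t=1.343, apex=2.254, x_land=89.170, impact vy=-6.714
  bounce: vy ← 0.54·6.714 = 3.626
Arc 4: start y=0.000, vy=3.626 → t=0.725, apex=0.657, x_land=98.060, impact vy=-3.626
  bounce: vy ← 0.54·3.626 = 1.958
Arc 5: start y=0.000, vy=1.958 → t=0.392, apex=0.192, x_land=102.861, impact vy=-1.958
  bounce: vy ← 0.54·1.958 = 1.057
Arc 6: start y=0.000, vy=1.057 → t=0.211, apex=0.056, x_land=105.453, impact vy=-1.057
  bounce: vy ← 0.54·1.057 = 0.571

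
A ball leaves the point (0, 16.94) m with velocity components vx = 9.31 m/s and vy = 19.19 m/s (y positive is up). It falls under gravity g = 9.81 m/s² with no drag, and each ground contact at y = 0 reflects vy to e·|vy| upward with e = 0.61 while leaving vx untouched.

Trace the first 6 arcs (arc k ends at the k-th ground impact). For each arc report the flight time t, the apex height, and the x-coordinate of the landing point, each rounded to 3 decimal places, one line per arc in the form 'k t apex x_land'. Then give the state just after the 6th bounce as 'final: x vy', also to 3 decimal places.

1 4.654 35.709 43.332
2 3.292 13.287 73.979
3 2.008 4.944 92.673
4 1.225 1.840 104.077
5 0.747 0.685 111.033
6 0.456 0.255 115.276
final: 115.276 1.364

Arc 1: start y=16.940, vy=19.190 → t=4.654, apex=35.709, x_land=43.332, impact vy=-26.469
  bounce: vy ← 0.61·26.469 = 16.146
Arc 2: start y=0.000, vy=16.146 → t=3.292, apex=13.287, x_land=73.979, impact vy=-16.146
  bounce: vy ← 0.61·16.146 = 9.849
Arc 3: start y=0.000, vy=9.849 → t=2.008, apex=4.944, x_land=92.673, impact vy=-9.849
  bounce: vy ← 0.61·9.849 = 6.008
Arc 4: start y=0.000, vy=6.008 → t=1.225, apex=1.840, x_land=104.077, impact vy=-6.008
  bounce: vy ← 0.61·6.008 = 3.665
Arc 5: start y=0.000, vy=3.665 → t=0.747, apex=0.685, x_land=111.033, impact vy=-3.665
  bounce: vy ← 0.61·3.665 = 2.236
Arc 6: start y=0.000, vy=2.236 → t=0.456, apex=0.255, x_land=115.276, impact vy=-2.236
  bounce: vy ← 0.61·2.236 = 1.364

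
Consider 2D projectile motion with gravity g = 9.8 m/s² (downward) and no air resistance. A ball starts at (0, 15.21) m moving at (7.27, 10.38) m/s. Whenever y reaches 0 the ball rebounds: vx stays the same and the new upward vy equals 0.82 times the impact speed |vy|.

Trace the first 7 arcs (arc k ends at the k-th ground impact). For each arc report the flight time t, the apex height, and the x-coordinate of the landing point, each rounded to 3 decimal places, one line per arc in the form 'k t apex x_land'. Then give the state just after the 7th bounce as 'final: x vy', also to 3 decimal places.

Arc 1: start y=15.210, vy=10.380 → t=3.115, apex=20.707, x_land=22.645, impact vy=-20.146
  bounce: vy ← 0.82·20.146 = 16.520
Arc 2: start y=0.000, vy=16.520 → t=3.371, apex=13.923, x_land=47.155, impact vy=-16.520
  bounce: vy ← 0.82·16.520 = 13.546
Arc 3: start y=0.000, vy=13.546 → t=2.765, apex=9.362, x_land=67.253, impact vy=-13.546
  bounce: vy ← 0.82·13.546 = 11.108
Arc 4: start y=0.000, vy=11.108 → t=2.267, apex=6.295, x_land=83.734, impact vy=-11.108
  bounce: vy ← 0.82·11.108 = 9.108
Arc 5: start y=0.000, vy=9.108 → t=1.859, apex=4.233, x_land=97.248, impact vy=-9.108
  bounce: vy ← 0.82·9.108 = 7.469
Arc 6: start y=0.000, vy=7.469 → t=1.524, apex=2.846, x_land=108.329, impact vy=-7.469
  bounce: vy ← 0.82·7.469 = 6.125
Arc 7: start y=0.000, vy=6.125 → t=1.250, apex=1.914, x_land=117.416, impact vy=-6.125
  bounce: vy ← 0.82·6.125 = 5.022

1 3.115 20.707 22.645
2 3.371 13.923 47.155
3 2.765 9.362 67.253
4 2.267 6.295 83.734
5 1.859 4.233 97.248
6 1.524 2.846 108.329
7 1.250 1.914 117.416
final: 117.416 5.022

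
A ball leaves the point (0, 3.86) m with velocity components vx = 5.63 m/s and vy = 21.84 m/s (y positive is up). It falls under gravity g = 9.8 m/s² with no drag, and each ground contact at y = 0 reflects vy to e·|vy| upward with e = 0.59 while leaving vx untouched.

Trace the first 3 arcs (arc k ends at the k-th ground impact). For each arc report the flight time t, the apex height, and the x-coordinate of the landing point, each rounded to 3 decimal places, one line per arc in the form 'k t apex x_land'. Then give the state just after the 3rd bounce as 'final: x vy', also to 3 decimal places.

1 4.627 28.196 26.052
2 2.831 9.815 41.988
3 1.670 3.417 51.391
final: 51.391 4.828

Arc 1: start y=3.860, vy=21.840 → t=4.627, apex=28.196, x_land=26.052, impact vy=-23.508
  bounce: vy ← 0.59·23.508 = 13.870
Arc 2: start y=0.000, vy=13.870 → t=2.831, apex=9.815, x_land=41.988, impact vy=-13.870
  bounce: vy ← 0.59·13.870 = 8.183
Arc 3: start y=0.000, vy=8.183 → t=1.670, apex=3.417, x_land=51.391, impact vy=-8.183
  bounce: vy ← 0.59·8.183 = 4.828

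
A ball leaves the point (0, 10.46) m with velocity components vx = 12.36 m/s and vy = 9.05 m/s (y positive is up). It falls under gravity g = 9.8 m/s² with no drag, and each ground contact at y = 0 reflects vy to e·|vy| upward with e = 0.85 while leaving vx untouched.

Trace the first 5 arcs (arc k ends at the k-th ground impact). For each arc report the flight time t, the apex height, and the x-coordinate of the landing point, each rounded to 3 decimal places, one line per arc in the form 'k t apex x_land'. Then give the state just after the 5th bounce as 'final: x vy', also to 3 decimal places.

Arc 1: start y=10.460, vy=9.050 → t=2.652, apex=14.639, x_land=32.778, impact vy=-16.939
  bounce: vy ← 0.85·16.939 = 14.398
Arc 2: start y=0.000, vy=14.398 → t=2.938, apex=10.576, x_land=69.095, impact vy=-14.398
  bounce: vy ← 0.85·14.398 = 12.238
Arc 3: start y=0.000, vy=12.238 → t=2.498, apex=7.641, x_land=99.966, impact vy=-12.238
  bounce: vy ← 0.85·12.238 = 10.402
Arc 4: start y=0.000, vy=10.402 → t=2.123, apex=5.521, x_land=126.205, impact vy=-10.402
  bounce: vy ← 0.85·10.402 = 8.842
Arc 5: start y=0.000, vy=8.842 → t=1.805, apex=3.989, x_land=148.509, impact vy=-8.842
  bounce: vy ← 0.85·8.842 = 7.516

1 2.652 14.639 32.778
2 2.938 10.576 69.095
3 2.498 7.641 99.966
4 2.123 5.521 126.205
5 1.805 3.989 148.509
final: 148.509 7.516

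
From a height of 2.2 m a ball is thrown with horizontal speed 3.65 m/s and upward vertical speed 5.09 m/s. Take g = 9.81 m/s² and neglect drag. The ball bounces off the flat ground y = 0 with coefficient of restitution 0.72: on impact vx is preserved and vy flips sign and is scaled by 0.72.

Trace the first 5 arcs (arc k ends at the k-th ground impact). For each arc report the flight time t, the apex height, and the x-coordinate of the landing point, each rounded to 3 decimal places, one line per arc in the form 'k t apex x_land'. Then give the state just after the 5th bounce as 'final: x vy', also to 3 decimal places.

1 1.366 3.520 4.986
2 1.220 1.825 9.439
3 0.878 0.946 12.645
4 0.632 0.490 14.953
5 0.455 0.254 16.615
final: 16.615 1.608

Arc 1: start y=2.200, vy=5.090 → t=1.366, apex=3.520, x_land=4.986, impact vy=-8.311
  bounce: vy ← 0.72·8.311 = 5.984
Arc 2: start y=0.000, vy=5.984 → t=1.220, apex=1.825, x_land=9.439, impact vy=-5.984
  bounce: vy ← 0.72·5.984 = 4.308
Arc 3: start y=0.000, vy=4.308 → t=0.878, apex=0.946, x_land=12.645, impact vy=-4.308
  bounce: vy ← 0.72·4.308 = 3.102
Arc 4: start y=0.000, vy=3.102 → t=0.632, apex=0.490, x_land=14.953, impact vy=-3.102
  bounce: vy ← 0.72·3.102 = 2.233
Arc 5: start y=0.000, vy=2.233 → t=0.455, apex=0.254, x_land=16.615, impact vy=-2.233
  bounce: vy ← 0.72·2.233 = 1.608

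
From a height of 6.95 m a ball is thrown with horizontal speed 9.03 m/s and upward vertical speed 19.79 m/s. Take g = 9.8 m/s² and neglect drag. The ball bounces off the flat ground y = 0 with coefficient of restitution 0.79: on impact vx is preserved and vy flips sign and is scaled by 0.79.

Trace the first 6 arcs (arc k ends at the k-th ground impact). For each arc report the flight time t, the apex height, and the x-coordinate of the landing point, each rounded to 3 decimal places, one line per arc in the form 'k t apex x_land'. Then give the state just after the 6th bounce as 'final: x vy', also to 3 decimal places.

Arc 1: start y=6.950, vy=19.790 → t=4.364, apex=26.932, x_land=39.405, impact vy=-22.975
  bounce: vy ← 0.79·22.975 = 18.150
Arc 2: start y=0.000, vy=18.150 → t=3.704, apex=16.808, x_land=72.854, impact vy=-18.150
  bounce: vy ← 0.79·18.150 = 14.339
Arc 3: start y=0.000, vy=14.339 → t=2.926, apex=10.490, x_land=99.278, impact vy=-14.339
  bounce: vy ← 0.79·14.339 = 11.328
Arc 4: start y=0.000, vy=11.328 → t=2.312, apex=6.547, x_land=120.154, impact vy=-11.328
  bounce: vy ← 0.79·11.328 = 8.949
Arc 5: start y=0.000, vy=8.949 → t=1.826, apex=4.086, x_land=136.645, impact vy=-8.949
  bounce: vy ← 0.79·8.949 = 7.070
Arc 6: start y=0.000, vy=7.070 → t=1.443, apex=2.550, x_land=149.674, impact vy=-7.070
  bounce: vy ← 0.79·7.070 = 5.585

1 4.364 26.932 39.405
2 3.704 16.808 72.854
3 2.926 10.490 99.278
4 2.312 6.547 120.154
5 1.826 4.086 136.645
6 1.443 2.550 149.674
final: 149.674 5.585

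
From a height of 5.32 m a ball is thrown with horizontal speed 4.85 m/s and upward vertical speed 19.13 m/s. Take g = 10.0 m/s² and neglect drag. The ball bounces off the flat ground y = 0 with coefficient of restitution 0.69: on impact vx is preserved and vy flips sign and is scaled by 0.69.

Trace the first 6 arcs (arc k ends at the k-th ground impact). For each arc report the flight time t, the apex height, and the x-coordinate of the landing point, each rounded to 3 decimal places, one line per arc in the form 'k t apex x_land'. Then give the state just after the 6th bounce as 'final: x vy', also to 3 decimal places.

Arc 1: start y=5.320, vy=19.130 → t=4.086, apex=23.618, x_land=19.819, impact vy=-21.734
  bounce: vy ← 0.69·21.734 = 14.996
Arc 2: start y=0.000, vy=14.996 → t=2.999, apex=11.244, x_land=34.365, impact vy=-14.996
  bounce: vy ← 0.69·14.996 = 10.347
Arc 3: start y=0.000, vy=10.347 → t=2.069, apex=5.353, x_land=44.402, impact vy=-10.347
  bounce: vy ← 0.69·10.347 = 7.140
Arc 4: start y=0.000, vy=7.140 → t=1.428, apex=2.549, x_land=51.328, impact vy=-7.140
  bounce: vy ← 0.69·7.140 = 4.926
Arc 5: start y=0.000, vy=4.926 → t=0.985, apex=1.213, x_land=56.107, impact vy=-4.926
  bounce: vy ← 0.69·4.926 = 3.399
Arc 6: start y=0.000, vy=3.399 → t=0.680, apex=0.578, x_land=59.404, impact vy=-3.399
  bounce: vy ← 0.69·3.399 = 2.345

1 4.086 23.618 19.819
2 2.999 11.244 34.365
3 2.069 5.353 44.402
4 1.428 2.549 51.328
5 0.985 1.213 56.107
6 0.680 0.578 59.404
final: 59.404 2.345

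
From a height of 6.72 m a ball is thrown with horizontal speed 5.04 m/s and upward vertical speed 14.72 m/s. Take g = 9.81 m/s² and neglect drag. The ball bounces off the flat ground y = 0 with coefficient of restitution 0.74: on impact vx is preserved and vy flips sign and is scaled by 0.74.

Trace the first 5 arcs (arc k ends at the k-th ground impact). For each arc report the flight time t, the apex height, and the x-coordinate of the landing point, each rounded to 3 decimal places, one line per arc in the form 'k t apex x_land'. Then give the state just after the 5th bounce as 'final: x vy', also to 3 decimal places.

Arc 1: start y=6.720, vy=14.720 → t=3.404, apex=17.764, x_land=17.154, impact vy=-18.669
  bounce: vy ← 0.74·18.669 = 13.815
Arc 2: start y=0.000, vy=13.815 → t=2.816, apex=9.727, x_land=31.349, impact vy=-13.815
  bounce: vy ← 0.74·13.815 = 10.223
Arc 3: start y=0.000, vy=10.223 → t=2.084, apex=5.327, x_land=41.853, impact vy=-10.223
  bounce: vy ← 0.74·10.223 = 7.565
Arc 4: start y=0.000, vy=7.565 → t=1.542, apex=2.917, x_land=49.627, impact vy=-7.565
  bounce: vy ← 0.74·7.565 = 5.598
Arc 5: start y=0.000, vy=5.598 → t=1.141, apex=1.597, x_land=55.379, impact vy=-5.598
  bounce: vy ← 0.74·5.598 = 4.143

1 3.404 17.764 17.154
2 2.816 9.727 31.349
3 2.084 5.327 41.853
4 1.542 2.917 49.627
5 1.141 1.597 55.379
final: 55.379 4.143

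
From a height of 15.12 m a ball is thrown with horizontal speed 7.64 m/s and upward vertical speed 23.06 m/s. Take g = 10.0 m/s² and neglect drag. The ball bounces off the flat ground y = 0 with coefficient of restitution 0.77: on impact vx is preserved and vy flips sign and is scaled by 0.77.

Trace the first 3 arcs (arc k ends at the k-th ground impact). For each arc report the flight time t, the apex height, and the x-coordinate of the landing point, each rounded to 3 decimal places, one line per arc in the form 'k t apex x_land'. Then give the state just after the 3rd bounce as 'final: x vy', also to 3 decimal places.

Arc 1: start y=15.120, vy=23.060 → t=5.194, apex=41.708, x_land=39.684, impact vy=-28.882
  bounce: vy ← 0.77·28.882 = 22.239
Arc 2: start y=0.000, vy=22.239 → t=4.448, apex=24.729, x_land=73.665, impact vy=-22.239
  bounce: vy ← 0.77·22.239 = 17.124
Arc 3: start y=0.000, vy=17.124 → t=3.425, apex=14.662, x_land=99.830, impact vy=-17.124
  bounce: vy ← 0.77·17.124 = 13.186

1 5.194 41.708 39.684
2 4.448 24.729 73.665
3 3.425 14.662 99.830
final: 99.830 13.186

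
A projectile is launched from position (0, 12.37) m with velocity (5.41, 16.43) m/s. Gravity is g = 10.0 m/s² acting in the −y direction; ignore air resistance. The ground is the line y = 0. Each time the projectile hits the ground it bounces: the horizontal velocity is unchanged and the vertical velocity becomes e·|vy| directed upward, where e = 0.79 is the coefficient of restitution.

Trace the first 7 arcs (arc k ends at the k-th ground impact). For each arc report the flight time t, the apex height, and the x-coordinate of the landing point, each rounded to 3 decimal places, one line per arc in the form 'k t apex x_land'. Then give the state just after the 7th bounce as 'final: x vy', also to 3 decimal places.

Arc 1: start y=12.370, vy=16.430 → t=3.918, apex=25.867, x_land=21.194, impact vy=-22.745
  bounce: vy ← 0.79·22.745 = 17.969
Arc 2: start y=0.000, vy=17.969 → t=3.594, apex=16.144, x_land=40.636, impact vy=-17.969
  bounce: vy ← 0.79·17.969 = 14.195
Arc 3: start y=0.000, vy=14.195 → t=2.839, apex=10.075, x_land=55.995, impact vy=-14.195
  bounce: vy ← 0.79·14.195 = 11.214
Arc 4: start y=0.000, vy=11.214 → t=2.243, apex=6.288, x_land=68.129, impact vy=-11.214
  bounce: vy ← 0.79·11.214 = 8.859
Arc 5: start y=0.000, vy=8.859 → t=1.772, apex=3.924, x_land=77.715, impact vy=-8.859
  bounce: vy ← 0.79·8.859 = 6.999
Arc 6: start y=0.000, vy=6.999 → t=1.400, apex=2.449, x_land=85.288, impact vy=-6.999
  bounce: vy ← 0.79·6.999 = 5.529
Arc 7: start y=0.000, vy=5.529 → t=1.106, apex=1.529, x_land=91.270, impact vy=-5.529
  bounce: vy ← 0.79·5.529 = 4.368

1 3.918 25.867 21.194
2 3.594 16.144 40.636
3 2.839 10.075 55.995
4 2.243 6.288 68.129
5 1.772 3.924 77.715
6 1.400 2.449 85.288
7 1.106 1.529 91.270
final: 91.270 4.368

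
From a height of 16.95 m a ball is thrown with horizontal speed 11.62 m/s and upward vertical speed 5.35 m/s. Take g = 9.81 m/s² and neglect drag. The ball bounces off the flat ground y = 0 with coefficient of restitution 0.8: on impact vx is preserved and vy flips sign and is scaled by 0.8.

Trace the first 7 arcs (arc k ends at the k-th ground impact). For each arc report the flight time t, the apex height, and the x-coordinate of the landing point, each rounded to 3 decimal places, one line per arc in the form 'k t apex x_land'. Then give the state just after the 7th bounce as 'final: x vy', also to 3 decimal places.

1 2.483 18.409 28.848
2 3.100 11.782 64.866
3 2.480 7.540 93.681
4 1.984 4.826 116.732
5 1.587 3.088 135.174
6 1.270 1.977 149.927
7 1.016 1.265 161.729
final: 161.729 3.986

Arc 1: start y=16.950, vy=5.350 → t=2.483, apex=18.409, x_land=28.848, impact vy=-19.005
  bounce: vy ← 0.8·19.005 = 15.204
Arc 2: start y=0.000, vy=15.204 → t=3.100, apex=11.782, x_land=64.866, impact vy=-15.204
  bounce: vy ← 0.8·15.204 = 12.163
Arc 3: start y=0.000, vy=12.163 → t=2.480, apex=7.540, x_land=93.681, impact vy=-12.163
  bounce: vy ← 0.8·12.163 = 9.730
Arc 4: start y=0.000, vy=9.730 → t=1.984, apex=4.826, x_land=116.732, impact vy=-9.730
  bounce: vy ← 0.8·9.730 = 7.784
Arc 5: start y=0.000, vy=7.784 → t=1.587, apex=3.088, x_land=135.174, impact vy=-7.784
  bounce: vy ← 0.8·7.784 = 6.227
Arc 6: start y=0.000, vy=6.227 → t=1.270, apex=1.977, x_land=149.927, impact vy=-6.227
  bounce: vy ← 0.8·6.227 = 4.982
Arc 7: start y=0.000, vy=4.982 → t=1.016, apex=1.265, x_land=161.729, impact vy=-4.982
  bounce: vy ← 0.8·4.982 = 3.986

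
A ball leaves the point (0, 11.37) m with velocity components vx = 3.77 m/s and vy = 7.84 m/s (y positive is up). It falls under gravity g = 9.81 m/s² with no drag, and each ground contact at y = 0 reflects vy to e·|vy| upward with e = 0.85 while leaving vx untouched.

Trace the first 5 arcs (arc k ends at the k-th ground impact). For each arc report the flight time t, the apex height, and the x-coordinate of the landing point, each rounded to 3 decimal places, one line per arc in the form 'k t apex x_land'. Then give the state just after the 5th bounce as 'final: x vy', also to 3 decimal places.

Arc 1: start y=11.370, vy=7.840 → t=2.519, apex=14.503, x_land=9.496, impact vy=-16.868
  bounce: vy ← 0.85·16.868 = 14.338
Arc 2: start y=0.000, vy=14.338 → t=2.923, apex=10.478, x_land=20.516, impact vy=-14.338
  bounce: vy ← 0.85·14.338 = 12.187
Arc 3: start y=0.000, vy=12.187 → t=2.485, apex=7.571, x_land=29.883, impact vy=-12.187
  bounce: vy ← 0.85·12.187 = 10.359
Arc 4: start y=0.000, vy=10.359 → t=2.112, apex=5.470, x_land=37.845, impact vy=-10.359
  bounce: vy ← 0.85·10.359 = 8.805
Arc 5: start y=0.000, vy=8.805 → t=1.795, apex=3.952, x_land=44.613, impact vy=-8.805
  bounce: vy ← 0.85·8.805 = 7.485

1 2.519 14.503 9.496
2 2.923 10.478 20.516
3 2.485 7.571 29.883
4 2.112 5.470 37.845
5 1.795 3.952 44.613
final: 44.613 7.485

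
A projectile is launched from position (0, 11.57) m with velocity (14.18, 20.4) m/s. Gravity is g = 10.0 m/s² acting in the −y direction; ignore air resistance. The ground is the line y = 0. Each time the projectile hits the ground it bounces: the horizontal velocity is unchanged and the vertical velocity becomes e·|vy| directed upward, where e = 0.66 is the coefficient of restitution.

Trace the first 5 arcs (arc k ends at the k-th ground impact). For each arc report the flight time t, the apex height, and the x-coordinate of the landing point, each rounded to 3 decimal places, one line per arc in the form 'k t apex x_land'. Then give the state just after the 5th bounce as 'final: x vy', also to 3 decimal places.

1 4.585 32.378 65.011
2 3.359 14.104 112.642
3 2.217 6.144 144.079
4 1.463 2.676 164.827
5 0.966 1.166 178.521
final: 178.521 3.187

Arc 1: start y=11.570, vy=20.400 → t=4.585, apex=32.378, x_land=65.011, impact vy=-25.447
  bounce: vy ← 0.66·25.447 = 16.795
Arc 2: start y=0.000, vy=16.795 → t=3.359, apex=14.104, x_land=112.642, impact vy=-16.795
  bounce: vy ← 0.66·16.795 = 11.085
Arc 3: start y=0.000, vy=11.085 → t=2.217, apex=6.144, x_land=144.079, impact vy=-11.085
  bounce: vy ← 0.66·11.085 = 7.316
Arc 4: start y=0.000, vy=7.316 → t=1.463, apex=2.676, x_land=164.827, impact vy=-7.316
  bounce: vy ← 0.66·7.316 = 4.829
Arc 5: start y=0.000, vy=4.829 → t=0.966, apex=1.166, x_land=178.521, impact vy=-4.829
  bounce: vy ← 0.66·4.829 = 3.187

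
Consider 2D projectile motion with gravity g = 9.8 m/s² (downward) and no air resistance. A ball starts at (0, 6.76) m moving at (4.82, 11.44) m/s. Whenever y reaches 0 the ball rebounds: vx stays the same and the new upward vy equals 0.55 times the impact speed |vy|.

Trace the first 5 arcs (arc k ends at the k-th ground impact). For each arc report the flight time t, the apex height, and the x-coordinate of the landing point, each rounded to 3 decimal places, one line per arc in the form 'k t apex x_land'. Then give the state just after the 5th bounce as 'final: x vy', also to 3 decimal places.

1 2.823 13.437 13.608
2 1.822 4.065 22.389
3 1.002 1.230 27.218
4 0.551 0.372 29.873
5 0.303 0.113 31.334
final: 31.334 0.817

Arc 1: start y=6.760, vy=11.440 → t=2.823, apex=13.437, x_land=13.608, impact vy=-16.229
  bounce: vy ← 0.55·16.229 = 8.926
Arc 2: start y=0.000, vy=8.926 → t=1.822, apex=4.065, x_land=22.389, impact vy=-8.926
  bounce: vy ← 0.55·8.926 = 4.909
Arc 3: start y=0.000, vy=4.909 → t=1.002, apex=1.230, x_land=27.218, impact vy=-4.909
  bounce: vy ← 0.55·4.909 = 2.700
Arc 4: start y=0.000, vy=2.700 → t=0.551, apex=0.372, x_land=29.873, impact vy=-2.700
  bounce: vy ← 0.55·2.700 = 1.485
Arc 5: start y=0.000, vy=1.485 → t=0.303, apex=0.113, x_land=31.334, impact vy=-1.485
  bounce: vy ← 0.55·1.485 = 0.817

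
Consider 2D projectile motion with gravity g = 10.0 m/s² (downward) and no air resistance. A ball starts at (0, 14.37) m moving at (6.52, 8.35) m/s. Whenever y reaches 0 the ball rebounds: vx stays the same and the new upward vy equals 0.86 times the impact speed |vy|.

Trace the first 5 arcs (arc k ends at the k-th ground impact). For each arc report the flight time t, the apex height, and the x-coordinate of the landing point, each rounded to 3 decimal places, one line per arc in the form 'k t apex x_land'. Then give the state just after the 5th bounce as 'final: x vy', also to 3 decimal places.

1 2.725 17.856 17.765
2 3.250 13.206 38.958
3 2.795 9.767 57.184
4 2.404 7.224 72.858
5 2.067 5.343 86.338
final: 86.338 8.890

Arc 1: start y=14.370, vy=8.350 → t=2.725, apex=17.856, x_land=17.765, impact vy=-18.898
  bounce: vy ← 0.86·18.898 = 16.252
Arc 2: start y=0.000, vy=16.252 → t=3.250, apex=13.206, x_land=38.958, impact vy=-16.252
  bounce: vy ← 0.86·16.252 = 13.977
Arc 3: start y=0.000, vy=13.977 → t=2.795, apex=9.767, x_land=57.184, impact vy=-13.977
  bounce: vy ← 0.86·13.977 = 12.020
Arc 4: start y=0.000, vy=12.020 → t=2.404, apex=7.224, x_land=72.858, impact vy=-12.020
  bounce: vy ← 0.86·12.020 = 10.337
Arc 5: start y=0.000, vy=10.337 → t=2.067, apex=5.343, x_land=86.338, impact vy=-10.337
  bounce: vy ← 0.86·10.337 = 8.890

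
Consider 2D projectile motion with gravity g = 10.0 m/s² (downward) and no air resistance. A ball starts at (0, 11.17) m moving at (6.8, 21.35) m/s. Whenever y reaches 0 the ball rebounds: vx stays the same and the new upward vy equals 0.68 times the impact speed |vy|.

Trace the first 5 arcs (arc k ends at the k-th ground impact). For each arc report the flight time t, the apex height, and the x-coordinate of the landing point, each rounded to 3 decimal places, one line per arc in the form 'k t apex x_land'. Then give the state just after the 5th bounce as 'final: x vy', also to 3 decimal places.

Arc 1: start y=11.170, vy=21.350 → t=4.741, apex=33.961, x_land=32.240, impact vy=-26.062
  bounce: vy ← 0.68·26.062 = 17.722
Arc 2: start y=0.000, vy=17.722 → t=3.544, apex=15.704, x_land=56.342, impact vy=-17.722
  bounce: vy ← 0.68·17.722 = 12.051
Arc 3: start y=0.000, vy=12.051 → t=2.410, apex=7.261, x_land=72.732, impact vy=-12.051
  bounce: vy ← 0.68·12.051 = 8.195
Arc 4: start y=0.000, vy=8.195 → t=1.639, apex=3.358, x_land=83.876, impact vy=-8.195
  bounce: vy ← 0.68·8.195 = 5.572
Arc 5: start y=0.000, vy=5.572 → t=1.114, apex=1.553, x_land=91.455, impact vy=-5.572
  bounce: vy ← 0.68·5.572 = 3.789

1 4.741 33.961 32.240
2 3.544 15.704 56.342
3 2.410 7.261 72.732
4 1.639 3.358 83.876
5 1.114 1.553 91.455
final: 91.455 3.789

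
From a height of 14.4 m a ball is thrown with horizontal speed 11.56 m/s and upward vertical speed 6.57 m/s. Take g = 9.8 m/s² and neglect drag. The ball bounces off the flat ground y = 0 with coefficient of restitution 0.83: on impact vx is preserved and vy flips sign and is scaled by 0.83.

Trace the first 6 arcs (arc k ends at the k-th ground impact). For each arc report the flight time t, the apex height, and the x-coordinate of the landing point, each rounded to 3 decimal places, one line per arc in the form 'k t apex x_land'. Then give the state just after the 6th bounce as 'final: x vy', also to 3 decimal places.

Arc 1: start y=14.400, vy=6.570 → t=2.511, apex=16.602, x_land=29.029, impact vy=-18.039
  bounce: vy ← 0.83·18.039 = 14.972
Arc 2: start y=0.000, vy=14.972 → t=3.056, apex=11.437, x_land=64.351, impact vy=-14.972
  bounce: vy ← 0.83·14.972 = 12.427
Arc 3: start y=0.000, vy=12.427 → t=2.536, apex=7.879, x_land=93.669, impact vy=-12.427
  bounce: vy ← 0.83·12.427 = 10.314
Arc 4: start y=0.000, vy=10.314 → t=2.105, apex=5.428, x_land=118.002, impact vy=-10.314
  bounce: vy ← 0.83·10.314 = 8.561
Arc 5: start y=0.000, vy=8.561 → t=1.747, apex=3.739, x_land=138.199, impact vy=-8.561
  bounce: vy ← 0.83·8.561 = 7.106
Arc 6: start y=0.000, vy=7.106 → t=1.450, apex=2.576, x_land=154.963, impact vy=-7.106
  bounce: vy ← 0.83·7.106 = 5.898

1 2.511 16.602 29.029
2 3.056 11.437 64.351
3 2.536 7.879 93.669
4 2.105 5.428 118.002
5 1.747 3.739 138.199
6 1.450 2.576 154.963
final: 154.963 5.898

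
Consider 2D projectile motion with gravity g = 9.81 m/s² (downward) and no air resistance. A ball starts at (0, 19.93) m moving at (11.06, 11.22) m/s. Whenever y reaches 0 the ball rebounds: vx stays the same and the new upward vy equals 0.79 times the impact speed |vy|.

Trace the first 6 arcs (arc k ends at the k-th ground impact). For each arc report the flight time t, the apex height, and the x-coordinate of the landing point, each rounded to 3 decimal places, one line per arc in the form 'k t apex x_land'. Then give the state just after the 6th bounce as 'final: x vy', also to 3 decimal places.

1 3.461 26.346 38.282
2 3.662 16.443 78.782
3 2.893 10.262 110.777
4 2.285 6.404 136.053
5 1.805 3.997 156.021
6 1.426 2.495 171.796
final: 171.796 5.527

Arc 1: start y=19.930, vy=11.220 → t=3.461, apex=26.346, x_land=38.282, impact vy=-22.736
  bounce: vy ← 0.79·22.736 = 17.961
Arc 2: start y=0.000, vy=17.961 → t=3.662, apex=16.443, x_land=78.782, impact vy=-17.961
  bounce: vy ← 0.79·17.961 = 14.189
Arc 3: start y=0.000, vy=14.189 → t=2.893, apex=10.262, x_land=110.777, impact vy=-14.189
  bounce: vy ← 0.79·14.189 = 11.210
Arc 4: start y=0.000, vy=11.210 → t=2.285, apex=6.404, x_land=136.053, impact vy=-11.210
  bounce: vy ← 0.79·11.210 = 8.856
Arc 5: start y=0.000, vy=8.856 → t=1.805, apex=3.997, x_land=156.021, impact vy=-8.856
  bounce: vy ← 0.79·8.856 = 6.996
Arc 6: start y=0.000, vy=6.996 → t=1.426, apex=2.495, x_land=171.796, impact vy=-6.996
  bounce: vy ← 0.79·6.996 = 5.527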